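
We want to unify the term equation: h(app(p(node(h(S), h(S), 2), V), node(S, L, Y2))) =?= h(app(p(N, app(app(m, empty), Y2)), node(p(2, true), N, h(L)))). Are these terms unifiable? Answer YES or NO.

Decompose h/1: app(p(node(h(S), h(S), 2), V), node(S, L, Y2)) =?= app(p(N, app(app(m, empty), Y2)), node(p(2, true), N, h(L))).
Decompose app/2: p(node(h(S), h(S), 2), V) =?= p(N, app(app(m, empty), Y2)),  node(S, L, Y2) =?= node(p(2, true), N, h(L)).
Decompose p/2: node(h(S), h(S), 2) =?= N,  V =?= app(app(m, empty), Y2).
Bind N := node(h(S), h(S), 2); substituting into the one remaining equation that mentions N gives: node(S, L, Y2) =?= node(p(2, true), node(h(S), h(S), 2), h(L)).
Bind V := app(app(m, empty), Y2); no other remaining equation mentions V.
Decompose node/3: S =?= p(2, true),  L =?= node(h(S), h(S), 2),  Y2 =?= h(L).
Bind S := p(2, true); substituting into the one remaining equation that mentions S gives: L =?= node(h(p(2, true)), h(p(2, true)), 2). Substituting into the earlier binding gives N := node(h(p(2, true)), h(p(2, true)), 2).
Bind L := node(h(p(2, true)), h(p(2, true)), 2); substituting into the remaining equation gives: Y2 =?= h(node(h(p(2, true)), h(p(2, true)), 2)).
Bind Y2 := h(node(h(p(2, true)), h(p(2, true)), 2)). Substituting into the earlier binding gives V := app(app(m, empty), h(node(h(p(2, true)), h(p(2, true)), 2))).
No equations remain and no clash or occurs-check failure arose, so a unifier exists.

YES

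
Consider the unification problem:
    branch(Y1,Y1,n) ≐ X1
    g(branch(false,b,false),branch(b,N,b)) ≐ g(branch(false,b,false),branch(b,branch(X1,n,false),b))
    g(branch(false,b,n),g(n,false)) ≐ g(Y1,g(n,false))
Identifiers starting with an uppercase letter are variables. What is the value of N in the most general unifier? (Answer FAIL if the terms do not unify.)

branch(branch(branch(false,b,n),branch(false,b,n),n),n,false)

Bind X1 := branch(Y1,Y1,n); substituting into the one remaining equation that mentions X1 gives: g(branch(false,b,false),branch(b,N,b)) ≐ g(branch(false,b,false),branch(b,branch(branch(Y1,Y1,n),n,false),b)).
Decompose g/2: branch(false,b,false) ≐ branch(false,b,false),  branch(b,N,b) ≐ branch(b,branch(branch(Y1,Y1,n),n,false),b).
Delete trivial equation branch(false,b,false) ≐ branch(false,b,false).
Decompose branch/3: b ≐ b,  N ≐ branch(branch(Y1,Y1,n),n,false),  b ≐ b.
Delete trivial equation b ≐ b.
Bind N := branch(branch(Y1,Y1,n),n,false); no other remaining equation mentions N.
Delete trivial equation b ≐ b.
Decompose g/2: branch(false,b,n) ≐ Y1,  g(n,false) ≐ g(n,false).
Bind Y1 := branch(false,b,n); no other remaining equation mentions Y1. Substituting into the earlier bindings gives X1 := branch(branch(false,b,n),branch(false,b,n),n), N := branch(branch(branch(false,b,n),branch(false,b,n),n),n,false).
Delete trivial equation g(n,false) ≐ g(n,false).
MGU = { X1 := branch(branch(false,b,n),branch(false,b,n),n), N := branch(branch(branch(false,b,n),branch(false,b,n),n),n,false), Y1 := branch(false,b,n) }, so N := branch(branch(branch(false,b,n),branch(false,b,n),n),n,false).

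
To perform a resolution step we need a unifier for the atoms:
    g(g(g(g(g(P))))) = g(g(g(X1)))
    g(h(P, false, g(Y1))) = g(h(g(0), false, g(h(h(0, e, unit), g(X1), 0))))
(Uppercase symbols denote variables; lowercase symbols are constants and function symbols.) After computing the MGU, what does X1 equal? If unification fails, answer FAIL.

g(g(g(0)))

Decompose g/1: g(g(g(g(P)))) = g(g(X1)).
Decompose g/1: g(g(g(P))) = g(X1).
Decompose g/1: g(g(P)) = X1.
Bind X1 := g(g(P)); substituting into the remaining equation gives: g(h(P, false, g(Y1))) = g(h(g(0), false, g(h(h(0, e, unit), g(g(g(P))), 0)))).
Decompose g/1: h(P, false, g(Y1)) = h(g(0), false, g(h(h(0, e, unit), g(g(g(P))), 0))).
Decompose h/3: P = g(0),  false = false,  g(Y1) = g(h(h(0, e, unit), g(g(g(P))), 0)).
Bind P := g(0); substituting into the one remaining equation that mentions P gives: g(Y1) = g(h(h(0, e, unit), g(g(g(g(0)))), 0)). Substituting into the earlier binding gives X1 := g(g(g(0))).
Delete trivial equation false = false.
Decompose g/1: Y1 = h(h(0, e, unit), g(g(g(g(0)))), 0).
Bind Y1 := h(h(0, e, unit), g(g(g(g(0)))), 0).
MGU = { X1 -> g(g(g(0))), P -> g(0), Y1 -> h(h(0, e, unit), g(g(g(g(0)))), 0) }, so X1 -> g(g(g(0))).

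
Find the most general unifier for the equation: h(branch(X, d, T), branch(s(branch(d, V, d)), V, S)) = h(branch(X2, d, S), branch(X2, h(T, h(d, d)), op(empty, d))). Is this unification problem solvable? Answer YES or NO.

YES

Decompose h/2: branch(X, d, T) = branch(X2, d, S),  branch(s(branch(d, V, d)), V, S) = branch(X2, h(T, h(d, d)), op(empty, d)).
Decompose branch/3: X = X2,  d = d,  T = S.
Bind X := X2; no other remaining equation mentions X.
Delete trivial equation d = d.
Bind T := S; substituting into the remaining equation gives: branch(s(branch(d, V, d)), V, S) = branch(X2, h(S, h(d, d)), op(empty, d)).
Decompose branch/3: s(branch(d, V, d)) = X2,  V = h(S, h(d, d)),  S = op(empty, d).
Bind X2 := s(branch(d, V, d)); no other remaining equation mentions X2. Substituting into the earlier binding gives X := s(branch(d, V, d)).
Bind V := h(S, h(d, d)); no other remaining equation mentions V. Substituting into the earlier bindings gives X := s(branch(d, h(S, h(d, d)), d)), X2 := s(branch(d, h(S, h(d, d)), d)).
Bind S := op(empty, d). Substituting into the earlier bindings gives X := s(branch(d, h(op(empty, d), h(d, d)), d)), T := op(empty, d), X2 := s(branch(d, h(op(empty, d), h(d, d)), d)), V := h(op(empty, d), h(d, d)).
No equations remain and no clash or occurs-check failure arose, so a unifier exists.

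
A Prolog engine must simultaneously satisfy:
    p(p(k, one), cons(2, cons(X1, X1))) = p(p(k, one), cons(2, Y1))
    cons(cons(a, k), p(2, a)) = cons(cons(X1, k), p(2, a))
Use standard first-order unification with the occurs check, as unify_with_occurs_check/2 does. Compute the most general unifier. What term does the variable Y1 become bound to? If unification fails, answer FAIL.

Decompose p/2: p(k, one) = p(k, one),  cons(2, cons(X1, X1)) = cons(2, Y1).
Delete trivial equation p(k, one) = p(k, one).
Decompose cons/2: 2 = 2,  cons(X1, X1) = Y1.
Delete trivial equation 2 = 2.
Bind Y1 := cons(X1, X1); no other remaining equation mentions Y1.
Decompose cons/2: cons(a, k) = cons(X1, k),  p(2, a) = p(2, a).
Decompose cons/2: a = X1,  k = k.
Bind X1 := a; no other remaining equation mentions X1. Substituting into the earlier binding gives Y1 := cons(a, a).
Delete trivial equation k = k.
Delete trivial equation p(2, a) = p(2, a).
MGU = { Y1 ↦ cons(a, a), X1 ↦ a }, so Y1 ↦ cons(a, a).

cons(a, a)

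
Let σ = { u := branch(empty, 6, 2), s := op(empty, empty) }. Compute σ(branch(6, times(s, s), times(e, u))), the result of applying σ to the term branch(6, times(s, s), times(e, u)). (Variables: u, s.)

branch(6, times(op(empty, empty), op(empty, empty)), times(e, branch(empty, 6, 2)))

Replace each occurrence of u with branch(empty, 6, 2).
Replace each occurrence of s with op(empty, empty).
Result: branch(6, times(op(empty, empty), op(empty, empty)), times(e, branch(empty, 6, 2))).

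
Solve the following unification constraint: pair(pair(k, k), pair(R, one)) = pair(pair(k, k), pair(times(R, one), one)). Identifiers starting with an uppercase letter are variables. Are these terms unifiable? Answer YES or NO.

NO

Decompose pair/2: pair(k, k) = pair(k, k),  pair(R, one) = pair(times(R, one), one).
Delete trivial equation pair(k, k) = pair(k, k).
Decompose pair/2: R = times(R, one),  one = one.
Occurs check fails: R occurs in times(R, one); the equation R = times(R, one) has no finite solution.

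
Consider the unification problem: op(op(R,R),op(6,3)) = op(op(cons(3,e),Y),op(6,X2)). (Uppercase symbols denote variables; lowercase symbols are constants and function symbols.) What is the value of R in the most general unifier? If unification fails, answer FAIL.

Decompose op/2: op(R,R) = op(cons(3,e),Y),  op(6,3) = op(6,X2).
Decompose op/2: R = cons(3,e),  R = Y.
Bind R := cons(3,e); substituting into the one remaining equation that mentions R gives: cons(3,e) = Y.
Bind Y := cons(3,e); no other remaining equation mentions Y.
Decompose op/2: 6 = 6,  3 = X2.
Delete trivial equation 6 = 6.
Bind X2 := 3.
MGU = { R -> cons(3,e), Y -> cons(3,e), X2 -> 3 }, so R -> cons(3,e).

cons(3,e)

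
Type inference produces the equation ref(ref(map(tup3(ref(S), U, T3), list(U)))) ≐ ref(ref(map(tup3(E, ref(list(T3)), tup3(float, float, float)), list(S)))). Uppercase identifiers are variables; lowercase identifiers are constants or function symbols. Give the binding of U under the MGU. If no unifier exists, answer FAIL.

Decompose ref/1: ref(map(tup3(ref(S), U, T3), list(U))) ≐ ref(map(tup3(E, ref(list(T3)), tup3(float, float, float)), list(S))).
Decompose ref/1: map(tup3(ref(S), U, T3), list(U)) ≐ map(tup3(E, ref(list(T3)), tup3(float, float, float)), list(S)).
Decompose map/2: tup3(ref(S), U, T3) ≐ tup3(E, ref(list(T3)), tup3(float, float, float)),  list(U) ≐ list(S).
Decompose tup3/3: ref(S) ≐ E,  U ≐ ref(list(T3)),  T3 ≐ tup3(float, float, float).
Bind E := ref(S); no other remaining equation mentions E.
Bind U := ref(list(T3)); substituting into the one remaining equation that mentions U gives: list(ref(list(T3))) ≐ list(S).
Bind T3 := tup3(float, float, float); substituting into the remaining equation gives: list(ref(list(tup3(float, float, float)))) ≐ list(S). Substituting into the earlier binding gives U := ref(list(tup3(float, float, float))).
Decompose list/1: ref(list(tup3(float, float, float))) ≐ S.
Bind S := ref(list(tup3(float, float, float))). Substituting into the earlier binding gives E := ref(ref(list(tup3(float, float, float)))).
MGU = { E := ref(ref(list(tup3(float, float, float)))), U := ref(list(tup3(float, float, float))), T3 := tup3(float, float, float), S := ref(list(tup3(float, float, float))) }, so U := ref(list(tup3(float, float, float))).

ref(list(tup3(float, float, float)))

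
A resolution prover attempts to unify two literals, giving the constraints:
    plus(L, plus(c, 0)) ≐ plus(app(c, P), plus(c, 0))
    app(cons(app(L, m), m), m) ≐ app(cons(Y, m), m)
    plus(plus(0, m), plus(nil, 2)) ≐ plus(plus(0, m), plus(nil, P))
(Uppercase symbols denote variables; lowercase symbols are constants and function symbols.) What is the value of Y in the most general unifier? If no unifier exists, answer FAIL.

app(app(c, 2), m)

Decompose plus/2: L ≐ app(c, P),  plus(c, 0) ≐ plus(c, 0).
Bind L := app(c, P); substituting into the one remaining equation that mentions L gives: app(cons(app(app(c, P), m), m), m) ≐ app(cons(Y, m), m).
Delete trivial equation plus(c, 0) ≐ plus(c, 0).
Decompose app/2: cons(app(app(c, P), m), m) ≐ cons(Y, m),  m ≐ m.
Decompose cons/2: app(app(c, P), m) ≐ Y,  m ≐ m.
Bind Y := app(app(c, P), m); no other remaining equation mentions Y.
Delete trivial equation m ≐ m.
Delete trivial equation m ≐ m.
Decompose plus/2: plus(0, m) ≐ plus(0, m),  plus(nil, 2) ≐ plus(nil, P).
Delete trivial equation plus(0, m) ≐ plus(0, m).
Decompose plus/2: nil ≐ nil,  2 ≐ P.
Delete trivial equation nil ≐ nil.
Bind P := 2. Substituting into the earlier bindings gives L := app(c, 2), Y := app(app(c, 2), m).
MGU = { L -> app(c, 2), Y -> app(app(c, 2), m), P -> 2 }, so Y -> app(app(c, 2), m).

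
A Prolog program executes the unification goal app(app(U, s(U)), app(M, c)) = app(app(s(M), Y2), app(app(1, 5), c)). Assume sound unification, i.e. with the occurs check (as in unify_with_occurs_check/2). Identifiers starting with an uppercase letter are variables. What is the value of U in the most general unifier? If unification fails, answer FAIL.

s(app(1, 5))

Decompose app/2: app(U, s(U)) = app(s(M), Y2),  app(M, c) = app(app(1, 5), c).
Decompose app/2: U = s(M),  s(U) = Y2.
Bind U := s(M); substituting into the one remaining equation that mentions U gives: s(s(M)) = Y2.
Bind Y2 := s(s(M)); no other remaining equation mentions Y2.
Decompose app/2: M = app(1, 5),  c = c.
Bind M := app(1, 5); no other remaining equation mentions M. Substituting into the earlier bindings gives U := s(app(1, 5)), Y2 := s(s(app(1, 5))).
Delete trivial equation c = c.
MGU = { U -> s(app(1, 5)), Y2 -> s(s(app(1, 5))), M -> app(1, 5) }, so U -> s(app(1, 5)).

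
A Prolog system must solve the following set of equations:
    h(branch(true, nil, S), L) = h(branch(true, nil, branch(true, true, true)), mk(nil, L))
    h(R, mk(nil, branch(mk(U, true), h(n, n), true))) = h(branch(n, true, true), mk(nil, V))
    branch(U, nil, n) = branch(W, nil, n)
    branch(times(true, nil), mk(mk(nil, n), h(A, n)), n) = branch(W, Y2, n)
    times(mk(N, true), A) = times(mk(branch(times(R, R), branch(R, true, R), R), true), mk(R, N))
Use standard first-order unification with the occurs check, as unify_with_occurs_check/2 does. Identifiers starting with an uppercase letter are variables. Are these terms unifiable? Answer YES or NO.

NO

Decompose h/2: branch(true, nil, S) = branch(true, nil, branch(true, true, true)),  L = mk(nil, L).
Decompose branch/3: true = true,  nil = nil,  S = branch(true, true, true).
Delete trivial equation true = true.
Delete trivial equation nil = nil.
Bind S := branch(true, true, true); no other remaining equation mentions S.
Occurs check fails: L occurs in mk(nil, L); the equation L = mk(nil, L) has no finite solution.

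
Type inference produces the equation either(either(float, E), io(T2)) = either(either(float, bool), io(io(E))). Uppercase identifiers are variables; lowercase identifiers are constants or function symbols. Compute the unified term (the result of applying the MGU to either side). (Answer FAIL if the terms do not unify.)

either(either(float, bool), io(io(bool)))

Decompose either/2: either(float, E) = either(float, bool),  io(T2) = io(io(E)).
Decompose either/2: float = float,  E = bool.
Delete trivial equation float = float.
Bind E := bool; substituting into the remaining equation gives: io(T2) = io(io(bool)).
Decompose io/1: T2 = io(bool).
Bind T2 := io(bool).
Applying the MGU to either side gives either(either(float, bool), io(io(bool))).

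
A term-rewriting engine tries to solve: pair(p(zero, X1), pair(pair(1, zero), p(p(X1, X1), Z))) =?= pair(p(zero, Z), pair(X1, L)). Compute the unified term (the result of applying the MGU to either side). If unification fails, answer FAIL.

Decompose pair/2: p(zero, X1) =?= p(zero, Z),  pair(pair(1, zero), p(p(X1, X1), Z)) =?= pair(X1, L).
Decompose p/2: zero =?= zero,  X1 =?= Z.
Delete trivial equation zero =?= zero.
Bind X1 := Z; substituting into the remaining equation gives: pair(pair(1, zero), p(p(Z, Z), Z)) =?= pair(Z, L).
Decompose pair/2: pair(1, zero) =?= Z,  p(p(Z, Z), Z) =?= L.
Bind Z := pair(1, zero); substituting into the remaining equation gives: p(p(pair(1, zero), pair(1, zero)), pair(1, zero)) =?= L. Substituting into the earlier binding gives X1 := pair(1, zero).
Bind L := p(p(pair(1, zero), pair(1, zero)), pair(1, zero)).
Applying the MGU to either side gives pair(p(zero, pair(1, zero)), pair(pair(1, zero), p(p(pair(1, zero), pair(1, zero)), pair(1, zero)))).

pair(p(zero, pair(1, zero)), pair(pair(1, zero), p(p(pair(1, zero), pair(1, zero)), pair(1, zero))))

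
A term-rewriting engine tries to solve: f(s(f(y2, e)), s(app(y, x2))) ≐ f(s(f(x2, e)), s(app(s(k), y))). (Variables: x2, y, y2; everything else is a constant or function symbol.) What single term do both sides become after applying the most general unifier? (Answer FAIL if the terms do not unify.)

Decompose f/2: s(f(y2, e)) ≐ s(f(x2, e)),  s(app(y, x2)) ≐ s(app(s(k), y)).
Decompose s/1: f(y2, e) ≐ f(x2, e).
Decompose f/2: y2 ≐ x2,  e ≐ e.
Bind y2 := x2; no other remaining equation mentions y2.
Delete trivial equation e ≐ e.
Decompose s/1: app(y, x2) ≐ app(s(k), y).
Decompose app/2: y ≐ s(k),  x2 ≐ y.
Bind y := s(k); substituting into the remaining equation gives: x2 ≐ s(k).
Bind x2 := s(k). Substituting into the earlier binding gives y2 := s(k).
Applying the MGU to either side gives f(s(f(s(k), e)), s(app(s(k), s(k)))).

f(s(f(s(k), e)), s(app(s(k), s(k))))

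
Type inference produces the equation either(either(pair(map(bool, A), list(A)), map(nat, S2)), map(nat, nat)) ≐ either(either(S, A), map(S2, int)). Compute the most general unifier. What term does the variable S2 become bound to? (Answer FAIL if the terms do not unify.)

FAIL

Decompose either/2: either(pair(map(bool, A), list(A)), map(nat, S2)) ≐ either(S, A),  map(nat, nat) ≐ map(S2, int).
Decompose either/2: pair(map(bool, A), list(A)) ≐ S,  map(nat, S2) ≐ A.
Bind S := pair(map(bool, A), list(A)); no other remaining equation mentions S.
Bind A := map(nat, S2); no other remaining equation mentions A. Substituting into the earlier binding gives S := pair(map(bool, map(nat, S2)), list(map(nat, S2))).
Decompose map/2: nat ≐ S2,  nat ≐ int.
Bind S2 := nat; no other remaining equation mentions S2. Substituting into the earlier bindings gives S := pair(map(bool, map(nat, nat)), list(map(nat, nat))), A := map(nat, nat).
Clash: constants nat and int differ; no unifier exists.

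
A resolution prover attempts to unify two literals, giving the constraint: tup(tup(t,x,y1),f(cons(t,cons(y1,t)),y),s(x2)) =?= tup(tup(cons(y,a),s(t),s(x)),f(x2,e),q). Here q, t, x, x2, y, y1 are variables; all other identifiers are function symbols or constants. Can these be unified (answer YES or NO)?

Decompose tup/3: tup(t,x,y1) =?= tup(cons(y,a),s(t),s(x)),  f(cons(t,cons(y1,t)),y) =?= f(x2,e),  s(x2) =?= q.
Decompose tup/3: t =?= cons(y,a),  x =?= s(t),  y1 =?= s(x).
Bind t := cons(y,a); substituting into the 2 remaining equations that mention t gives: x =?= s(cons(y,a)),  f(cons(cons(y,a),cons(y1,cons(y,a))),y) =?= f(x2,e).
Bind x := s(cons(y,a)); substituting into the one remaining equation that mentions x gives: y1 =?= s(s(cons(y,a))).
Bind y1 := s(s(cons(y,a))); substituting into the one remaining equation that mentions y1 gives: f(cons(cons(y,a),cons(s(s(cons(y,a))),cons(y,a))),y) =?= f(x2,e).
Decompose f/2: cons(cons(y,a),cons(s(s(cons(y,a))),cons(y,a))) =?= x2,  y =?= e.
Bind x2 := cons(cons(y,a),cons(s(s(cons(y,a))),cons(y,a))); substituting into the one remaining equation that mentions x2 gives: s(cons(cons(y,a),cons(s(s(cons(y,a))),cons(y,a)))) =?= q.
Bind y := e; substituting into the remaining equation gives: s(cons(cons(e,a),cons(s(s(cons(e,a))),cons(e,a)))) =?= q. Substituting into the earlier bindings gives t := cons(e,a), x := s(cons(e,a)), y1 := s(s(cons(e,a))), x2 := cons(cons(e,a),cons(s(s(cons(e,a))),cons(e,a))).
Bind q := s(cons(cons(e,a),cons(s(s(cons(e,a))),cons(e,a)))).
No equations remain and no clash or occurs-check failure arose, so a unifier exists.

YES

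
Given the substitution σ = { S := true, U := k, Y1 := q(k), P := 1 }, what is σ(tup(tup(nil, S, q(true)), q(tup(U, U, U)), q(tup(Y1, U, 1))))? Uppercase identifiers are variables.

Replace each occurrence of S with true.
Replace each occurrence of U with k.
Replace each occurrence of Y1 with q(k).
Result: tup(tup(nil, true, q(true)), q(tup(k, k, k)), q(tup(q(k), k, 1))).

tup(tup(nil, true, q(true)), q(tup(k, k, k)), q(tup(q(k), k, 1)))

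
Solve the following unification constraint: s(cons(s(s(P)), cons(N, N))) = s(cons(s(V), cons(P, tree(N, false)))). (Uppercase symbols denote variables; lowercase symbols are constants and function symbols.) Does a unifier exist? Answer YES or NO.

Decompose s/1: cons(s(s(P)), cons(N, N)) = cons(s(V), cons(P, tree(N, false))).
Decompose cons/2: s(s(P)) = s(V),  cons(N, N) = cons(P, tree(N, false)).
Decompose s/1: s(P) = V.
Bind V := s(P); no other remaining equation mentions V.
Decompose cons/2: N = P,  N = tree(N, false).
Bind N := P; substituting into the remaining equation gives: P = tree(P, false).
Occurs check fails: P occurs in tree(P, false); the equation P = tree(P, false) has no finite solution.

NO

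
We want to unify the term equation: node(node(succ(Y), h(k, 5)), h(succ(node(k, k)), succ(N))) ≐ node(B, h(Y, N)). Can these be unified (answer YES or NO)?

NO

Decompose node/2: node(succ(Y), h(k, 5)) ≐ B,  h(succ(node(k, k)), succ(N)) ≐ h(Y, N).
Bind B := node(succ(Y), h(k, 5)); no other remaining equation mentions B.
Decompose h/2: succ(node(k, k)) ≐ Y,  succ(N) ≐ N.
Bind Y := succ(node(k, k)); no other remaining equation mentions Y. Substituting into the earlier binding gives B := node(succ(succ(node(k, k))), h(k, 5)).
Occurs check fails: N occurs in succ(N); the equation N ≐ succ(N) has no finite solution.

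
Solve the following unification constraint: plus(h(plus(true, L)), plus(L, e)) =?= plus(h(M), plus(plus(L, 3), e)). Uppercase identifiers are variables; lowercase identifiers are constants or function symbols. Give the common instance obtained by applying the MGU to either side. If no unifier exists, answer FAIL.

FAIL

Decompose plus/2: h(plus(true, L)) =?= h(M),  plus(L, e) =?= plus(plus(L, 3), e).
Decompose h/1: plus(true, L) =?= M.
Bind M := plus(true, L); no other remaining equation mentions M.
Decompose plus/2: L =?= plus(L, 3),  e =?= e.
Occurs check fails: L occurs in plus(L, 3); the equation L =?= plus(L, 3) has no finite solution.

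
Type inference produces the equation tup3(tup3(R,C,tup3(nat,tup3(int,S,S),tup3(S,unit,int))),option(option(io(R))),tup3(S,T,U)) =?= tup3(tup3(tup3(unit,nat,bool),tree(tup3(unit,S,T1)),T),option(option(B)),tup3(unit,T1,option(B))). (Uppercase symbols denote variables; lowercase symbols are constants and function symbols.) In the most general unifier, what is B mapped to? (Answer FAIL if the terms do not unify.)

Decompose tup3/3: tup3(R,C,tup3(nat,tup3(int,S,S),tup3(S,unit,int))) =?= tup3(tup3(unit,nat,bool),tree(tup3(unit,S,T1)),T),  option(option(io(R))) =?= option(option(B)),  tup3(S,T,U) =?= tup3(unit,T1,option(B)).
Decompose tup3/3: R =?= tup3(unit,nat,bool),  C =?= tree(tup3(unit,S,T1)),  tup3(nat,tup3(int,S,S),tup3(S,unit,int)) =?= T.
Bind R := tup3(unit,nat,bool); substituting into the one remaining equation that mentions R gives: option(option(io(tup3(unit,nat,bool)))) =?= option(option(B)).
Bind C := tree(tup3(unit,S,T1)); no other remaining equation mentions C.
Bind T := tup3(nat,tup3(int,S,S),tup3(S,unit,int)); substituting into the one remaining equation that mentions T gives: tup3(S,tup3(nat,tup3(int,S,S),tup3(S,unit,int)),U) =?= tup3(unit,T1,option(B)).
Decompose option/1: option(io(tup3(unit,nat,bool))) =?= option(B).
Decompose option/1: io(tup3(unit,nat,bool)) =?= B.
Bind B := io(tup3(unit,nat,bool)); substituting into the remaining equation gives: tup3(S,tup3(nat,tup3(int,S,S),tup3(S,unit,int)),U) =?= tup3(unit,T1,option(io(tup3(unit,nat,bool)))).
Decompose tup3/3: S =?= unit,  tup3(nat,tup3(int,S,S),tup3(S,unit,int)) =?= T1,  U =?= option(io(tup3(unit,nat,bool))).
Bind S := unit; substituting into the one remaining equation that mentions S gives: tup3(nat,tup3(int,unit,unit),tup3(unit,unit,int)) =?= T1. Substituting into the earlier bindings gives C := tree(tup3(unit,unit,T1)), T := tup3(nat,tup3(int,unit,unit),tup3(unit,unit,int)).
Bind T1 := tup3(nat,tup3(int,unit,unit),tup3(unit,unit,int)); no other remaining equation mentions T1. Substituting into the earlier binding gives C := tree(tup3(unit,unit,tup3(nat,tup3(int,unit,unit),tup3(unit,unit,int)))).
Bind U := option(io(tup3(unit,nat,bool))).
MGU = { R ↦ tup3(unit,nat,bool), C ↦ tree(tup3(unit,unit,tup3(nat,tup3(int,unit,unit),tup3(unit,unit,int)))), T ↦ tup3(nat,tup3(int,unit,unit),tup3(unit,unit,int)), B ↦ io(tup3(unit,nat,bool)), S ↦ unit, T1 ↦ tup3(nat,tup3(int,unit,unit),tup3(unit,unit,int)), U ↦ option(io(tup3(unit,nat,bool))) }, so B ↦ io(tup3(unit,nat,bool)).

io(tup3(unit,nat,bool))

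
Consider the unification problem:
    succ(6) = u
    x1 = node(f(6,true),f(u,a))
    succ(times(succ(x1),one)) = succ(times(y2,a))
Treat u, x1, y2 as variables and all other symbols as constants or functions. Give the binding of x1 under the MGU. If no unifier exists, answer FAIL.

FAIL

Bind u := succ(6); substituting into the one remaining equation that mentions u gives: x1 = node(f(6,true),f(succ(6),a)).
Bind x1 := node(f(6,true),f(succ(6),a)); substituting into the remaining equation gives: succ(times(succ(node(f(6,true),f(succ(6),a))),one)) = succ(times(y2,a)).
Decompose succ/1: times(succ(node(f(6,true),f(succ(6),a))),one) = times(y2,a).
Decompose times/2: succ(node(f(6,true),f(succ(6),a))) = y2,  one = a.
Bind y2 := succ(node(f(6,true),f(succ(6),a))); no other remaining equation mentions y2.
Clash: constants one and a differ; no unifier exists.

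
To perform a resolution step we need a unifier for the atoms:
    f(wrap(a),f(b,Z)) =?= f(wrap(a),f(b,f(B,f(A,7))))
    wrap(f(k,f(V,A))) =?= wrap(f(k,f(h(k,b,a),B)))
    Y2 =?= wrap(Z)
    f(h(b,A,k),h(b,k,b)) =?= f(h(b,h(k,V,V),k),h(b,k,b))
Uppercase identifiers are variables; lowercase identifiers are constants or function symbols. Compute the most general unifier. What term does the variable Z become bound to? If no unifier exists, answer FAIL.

Decompose f/2: wrap(a) =?= wrap(a),  f(b,Z) =?= f(b,f(B,f(A,7))).
Delete trivial equation wrap(a) =?= wrap(a).
Decompose f/2: b =?= b,  Z =?= f(B,f(A,7)).
Delete trivial equation b =?= b.
Bind Z := f(B,f(A,7)); substituting into the one remaining equation that mentions Z gives: Y2 =?= wrap(f(B,f(A,7))).
Decompose wrap/1: f(k,f(V,A)) =?= f(k,f(h(k,b,a),B)).
Decompose f/2: k =?= k,  f(V,A) =?= f(h(k,b,a),B).
Delete trivial equation k =?= k.
Decompose f/2: V =?= h(k,b,a),  A =?= B.
Bind V := h(k,b,a); substituting into the one remaining equation that mentions V gives: f(h(b,A,k),h(b,k,b)) =?= f(h(b,h(k,h(k,b,a),h(k,b,a)),k),h(b,k,b)).
Bind A := B; substituting into the remaining equations gives: Y2 =?= wrap(f(B,f(B,7))),  f(h(b,B,k),h(b,k,b)) =?= f(h(b,h(k,h(k,b,a),h(k,b,a)),k),h(b,k,b)). Substituting into the earlier binding gives Z := f(B,f(B,7)).
Bind Y2 := wrap(f(B,f(B,7))); no other remaining equation mentions Y2.
Decompose f/2: h(b,B,k) =?= h(b,h(k,h(k,b,a),h(k,b,a)),k),  h(b,k,b) =?= h(b,k,b).
Decompose h/3: b =?= b,  B =?= h(k,h(k,b,a),h(k,b,a)),  k =?= k.
Delete trivial equation b =?= b.
Bind B := h(k,h(k,b,a),h(k,b,a)); no other remaining equation mentions B. Substituting into the earlier bindings gives Z := f(h(k,h(k,b,a),h(k,b,a)),f(h(k,h(k,b,a),h(k,b,a)),7)), A := h(k,h(k,b,a),h(k,b,a)), Y2 := wrap(f(h(k,h(k,b,a),h(k,b,a)),f(h(k,h(k,b,a),h(k,b,a)),7))).
Delete trivial equation k =?= k.
Delete trivial equation h(b,k,b) =?= h(b,k,b).
MGU = { Z := f(h(k,h(k,b,a),h(k,b,a)),f(h(k,h(k,b,a),h(k,b,a)),7)), V := h(k,b,a), A := h(k,h(k,b,a),h(k,b,a)), Y2 := wrap(f(h(k,h(k,b,a),h(k,b,a)),f(h(k,h(k,b,a),h(k,b,a)),7))), B := h(k,h(k,b,a),h(k,b,a)) }, so Z := f(h(k,h(k,b,a),h(k,b,a)),f(h(k,h(k,b,a),h(k,b,a)),7)).

f(h(k,h(k,b,a),h(k,b,a)),f(h(k,h(k,b,a),h(k,b,a)),7))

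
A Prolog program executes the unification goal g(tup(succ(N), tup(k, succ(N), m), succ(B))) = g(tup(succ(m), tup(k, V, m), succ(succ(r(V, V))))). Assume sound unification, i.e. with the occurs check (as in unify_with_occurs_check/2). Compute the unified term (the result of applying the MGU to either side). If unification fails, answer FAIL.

Decompose g/1: tup(succ(N), tup(k, succ(N), m), succ(B)) = tup(succ(m), tup(k, V, m), succ(succ(r(V, V)))).
Decompose tup/3: succ(N) = succ(m),  tup(k, succ(N), m) = tup(k, V, m),  succ(B) = succ(succ(r(V, V))).
Decompose succ/1: N = m.
Bind N := m; substituting into the one remaining equation that mentions N gives: tup(k, succ(m), m) = tup(k, V, m).
Decompose tup/3: k = k,  succ(m) = V,  m = m.
Delete trivial equation k = k.
Bind V := succ(m); substituting into the one remaining equation that mentions V gives: succ(B) = succ(succ(r(succ(m), succ(m)))).
Delete trivial equation m = m.
Decompose succ/1: B = succ(r(succ(m), succ(m))).
Bind B := succ(r(succ(m), succ(m))).
Applying the MGU to either side gives g(tup(succ(m), tup(k, succ(m), m), succ(succ(r(succ(m), succ(m)))))).

g(tup(succ(m), tup(k, succ(m), m), succ(succ(r(succ(m), succ(m))))))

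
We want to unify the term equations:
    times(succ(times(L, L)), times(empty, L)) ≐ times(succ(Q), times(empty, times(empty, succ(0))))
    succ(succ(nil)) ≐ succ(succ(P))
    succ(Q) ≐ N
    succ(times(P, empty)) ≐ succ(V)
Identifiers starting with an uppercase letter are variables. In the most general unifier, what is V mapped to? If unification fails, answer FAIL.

Decompose times/2: succ(times(L, L)) ≐ succ(Q),  times(empty, L) ≐ times(empty, times(empty, succ(0))).
Decompose succ/1: times(L, L) ≐ Q.
Bind Q := times(L, L); substituting into the one remaining equation that mentions Q gives: succ(times(L, L)) ≐ N.
Decompose times/2: empty ≐ empty,  L ≐ times(empty, succ(0)).
Delete trivial equation empty ≐ empty.
Bind L := times(empty, succ(0)); substituting into the one remaining equation that mentions L gives: succ(times(times(empty, succ(0)), times(empty, succ(0)))) ≐ N. Substituting into the earlier binding gives Q := times(times(empty, succ(0)), times(empty, succ(0))).
Decompose succ/1: succ(nil) ≐ succ(P).
Decompose succ/1: nil ≐ P.
Bind P := nil; substituting into the one remaining equation that mentions P gives: succ(times(nil, empty)) ≐ succ(V).
Bind N := succ(times(times(empty, succ(0)), times(empty, succ(0)))); no other remaining equation mentions N.
Decompose succ/1: times(nil, empty) ≐ V.
Bind V := times(nil, empty).
MGU = { Q := times(times(empty, succ(0)), times(empty, succ(0))), L := times(empty, succ(0)), P := nil, N := succ(times(times(empty, succ(0)), times(empty, succ(0)))), V := times(nil, empty) }, so V := times(nil, empty).

times(nil, empty)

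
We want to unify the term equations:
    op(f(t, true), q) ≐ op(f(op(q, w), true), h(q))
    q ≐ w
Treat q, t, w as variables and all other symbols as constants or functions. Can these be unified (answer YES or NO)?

Decompose op/2: f(t, true) ≐ f(op(q, w), true),  q ≐ h(q).
Decompose f/2: t ≐ op(q, w),  true ≐ true.
Bind t := op(q, w); no other remaining equation mentions t.
Delete trivial equation true ≐ true.
Occurs check fails: q occurs in h(q); the equation q ≐ h(q) has no finite solution.

NO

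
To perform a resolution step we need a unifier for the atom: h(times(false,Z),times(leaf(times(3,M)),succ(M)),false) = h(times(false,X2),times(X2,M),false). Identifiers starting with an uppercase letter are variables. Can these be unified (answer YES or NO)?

NO

Decompose h/3: times(false,Z) = times(false,X2),  times(leaf(times(3,M)),succ(M)) = times(X2,M),  false = false.
Decompose times/2: false = false,  Z = X2.
Delete trivial equation false = false.
Bind Z := X2; no other remaining equation mentions Z.
Decompose times/2: leaf(times(3,M)) = X2,  succ(M) = M.
Bind X2 := leaf(times(3,M)); no other remaining equation mentions X2. Substituting into the earlier binding gives Z := leaf(times(3,M)).
Occurs check fails: M occurs in succ(M); the equation M = succ(M) has no finite solution.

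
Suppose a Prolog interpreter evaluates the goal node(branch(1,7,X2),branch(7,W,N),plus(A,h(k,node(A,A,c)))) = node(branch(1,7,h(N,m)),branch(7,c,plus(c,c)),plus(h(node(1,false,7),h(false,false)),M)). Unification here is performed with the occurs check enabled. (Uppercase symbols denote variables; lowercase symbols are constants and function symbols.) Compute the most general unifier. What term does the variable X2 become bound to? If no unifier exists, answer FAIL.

h(plus(c,c),m)

Decompose node/3: branch(1,7,X2) = branch(1,7,h(N,m)),  branch(7,W,N) = branch(7,c,plus(c,c)),  plus(A,h(k,node(A,A,c))) = plus(h(node(1,false,7),h(false,false)),M).
Decompose branch/3: 1 = 1,  7 = 7,  X2 = h(N,m).
Delete trivial equation 1 = 1.
Delete trivial equation 7 = 7.
Bind X2 := h(N,m); no other remaining equation mentions X2.
Decompose branch/3: 7 = 7,  W = c,  N = plus(c,c).
Delete trivial equation 7 = 7.
Bind W := c; no other remaining equation mentions W.
Bind N := plus(c,c); no other remaining equation mentions N. Substituting into the earlier binding gives X2 := h(plus(c,c),m).
Decompose plus/2: A = h(node(1,false,7),h(false,false)),  h(k,node(A,A,c)) = M.
Bind A := h(node(1,false,7),h(false,false)); substituting into the remaining equation gives: h(k,node(h(node(1,false,7),h(false,false)),h(node(1,false,7),h(false,false)),c)) = M.
Bind M := h(k,node(h(node(1,false,7),h(false,false)),h(node(1,false,7),h(false,false)),c)).
MGU = { X2 -> h(plus(c,c),m), W -> c, N -> plus(c,c), A -> h(node(1,false,7),h(false,false)), M -> h(k,node(h(node(1,false,7),h(false,false)),h(node(1,false,7),h(false,false)),c)) }, so X2 -> h(plus(c,c),m).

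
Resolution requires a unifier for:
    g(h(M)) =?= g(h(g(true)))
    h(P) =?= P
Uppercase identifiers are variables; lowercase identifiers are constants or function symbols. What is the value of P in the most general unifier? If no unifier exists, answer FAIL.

Decompose g/1: h(M) =?= h(g(true)).
Decompose h/1: M =?= g(true).
Bind M := g(true); no other remaining equation mentions M.
Occurs check fails: P occurs in h(P); the equation P =?= h(P) has no finite solution.

FAIL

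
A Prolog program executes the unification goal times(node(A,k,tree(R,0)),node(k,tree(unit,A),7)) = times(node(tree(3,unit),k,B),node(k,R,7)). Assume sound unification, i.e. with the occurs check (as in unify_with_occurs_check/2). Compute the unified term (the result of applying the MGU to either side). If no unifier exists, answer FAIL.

Decompose times/2: node(A,k,tree(R,0)) = node(tree(3,unit),k,B),  node(k,tree(unit,A),7) = node(k,R,7).
Decompose node/3: A = tree(3,unit),  k = k,  tree(R,0) = B.
Bind A := tree(3,unit); substituting into the one remaining equation that mentions A gives: node(k,tree(unit,tree(3,unit)),7) = node(k,R,7).
Delete trivial equation k = k.
Bind B := tree(R,0); no other remaining equation mentions B.
Decompose node/3: k = k,  tree(unit,tree(3,unit)) = R,  7 = 7.
Delete trivial equation k = k.
Bind R := tree(unit,tree(3,unit)); no other remaining equation mentions R. Substituting into the earlier binding gives B := tree(tree(unit,tree(3,unit)),0).
Delete trivial equation 7 = 7.
Applying the MGU to either side gives times(node(tree(3,unit),k,tree(tree(unit,tree(3,unit)),0)),node(k,tree(unit,tree(3,unit)),7)).

times(node(tree(3,unit),k,tree(tree(unit,tree(3,unit)),0)),node(k,tree(unit,tree(3,unit)),7))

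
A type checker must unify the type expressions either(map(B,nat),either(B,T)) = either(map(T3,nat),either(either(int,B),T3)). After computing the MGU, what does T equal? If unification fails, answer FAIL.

FAIL

Decompose either/2: map(B,nat) = map(T3,nat),  either(B,T) = either(either(int,B),T3).
Decompose map/2: B = T3,  nat = nat.
Bind B := T3; substituting into the one remaining equation that mentions B gives: either(T3,T) = either(either(int,T3),T3).
Delete trivial equation nat = nat.
Decompose either/2: T3 = either(int,T3),  T = T3.
Occurs check fails: T3 occurs in either(int,T3); the equation T3 = either(int,T3) has no finite solution.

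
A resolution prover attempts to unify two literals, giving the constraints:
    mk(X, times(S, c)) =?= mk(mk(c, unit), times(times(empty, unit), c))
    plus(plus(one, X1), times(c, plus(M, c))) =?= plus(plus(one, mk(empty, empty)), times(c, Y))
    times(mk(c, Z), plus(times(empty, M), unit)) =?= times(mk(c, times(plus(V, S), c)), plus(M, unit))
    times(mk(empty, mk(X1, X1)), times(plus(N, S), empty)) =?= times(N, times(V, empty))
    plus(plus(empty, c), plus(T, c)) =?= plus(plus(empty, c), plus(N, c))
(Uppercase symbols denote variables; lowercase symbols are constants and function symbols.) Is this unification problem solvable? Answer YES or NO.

Decompose mk/2: X =?= mk(c, unit),  times(S, c) =?= times(times(empty, unit), c).
Bind X := mk(c, unit); no other remaining equation mentions X.
Decompose times/2: S =?= times(empty, unit),  c =?= c.
Bind S := times(empty, unit); substituting into the 2 remaining equations that mention S gives: times(mk(c, Z), plus(times(empty, M), unit)) =?= times(mk(c, times(plus(V, times(empty, unit)), c)), plus(M, unit)),  times(mk(empty, mk(X1, X1)), times(plus(N, times(empty, unit)), empty)) =?= times(N, times(V, empty)).
Delete trivial equation c =?= c.
Decompose plus/2: plus(one, X1) =?= plus(one, mk(empty, empty)),  times(c, plus(M, c)) =?= times(c, Y).
Decompose plus/2: one =?= one,  X1 =?= mk(empty, empty).
Delete trivial equation one =?= one.
Bind X1 := mk(empty, empty); substituting into the one remaining equation that mentions X1 gives: times(mk(empty, mk(mk(empty, empty), mk(empty, empty))), times(plus(N, times(empty, unit)), empty)) =?= times(N, times(V, empty)).
Decompose times/2: c =?= c,  plus(M, c) =?= Y.
Delete trivial equation c =?= c.
Bind Y := plus(M, c); no other remaining equation mentions Y.
Decompose times/2: mk(c, Z) =?= mk(c, times(plus(V, times(empty, unit)), c)),  plus(times(empty, M), unit) =?= plus(M, unit).
Decompose mk/2: c =?= c,  Z =?= times(plus(V, times(empty, unit)), c).
Delete trivial equation c =?= c.
Bind Z := times(plus(V, times(empty, unit)), c); no other remaining equation mentions Z.
Decompose plus/2: times(empty, M) =?= M,  unit =?= unit.
Occurs check fails: M occurs in times(empty, M); the equation M =?= times(empty, M) has no finite solution.

NO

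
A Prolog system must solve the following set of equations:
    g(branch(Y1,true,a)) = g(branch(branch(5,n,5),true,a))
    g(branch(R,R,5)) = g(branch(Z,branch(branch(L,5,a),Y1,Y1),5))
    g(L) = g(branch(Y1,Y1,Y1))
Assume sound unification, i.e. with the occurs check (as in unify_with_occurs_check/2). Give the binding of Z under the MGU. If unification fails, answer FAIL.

Decompose g/1: branch(Y1,true,a) = branch(branch(5,n,5),true,a).
Decompose branch/3: Y1 = branch(5,n,5),  true = true,  a = a.
Bind Y1 := branch(5,n,5); substituting into the 2 remaining equations that mention Y1 gives: g(branch(R,R,5)) = g(branch(Z,branch(branch(L,5,a),branch(5,n,5),branch(5,n,5)),5)),  g(L) = g(branch(branch(5,n,5),branch(5,n,5),branch(5,n,5))).
Delete trivial equation true = true.
Delete trivial equation a = a.
Decompose g/1: branch(R,R,5) = branch(Z,branch(branch(L,5,a),branch(5,n,5),branch(5,n,5)),5).
Decompose branch/3: R = Z,  R = branch(branch(L,5,a),branch(5,n,5),branch(5,n,5)),  5 = 5.
Bind R := Z; substituting into the one remaining equation that mentions R gives: Z = branch(branch(L,5,a),branch(5,n,5),branch(5,n,5)).
Bind Z := branch(branch(L,5,a),branch(5,n,5),branch(5,n,5)); no other remaining equation mentions Z. Substituting into the earlier binding gives R := branch(branch(L,5,a),branch(5,n,5),branch(5,n,5)).
Delete trivial equation 5 = 5.
Decompose g/1: L = branch(branch(5,n,5),branch(5,n,5),branch(5,n,5)).
Bind L := branch(branch(5,n,5),branch(5,n,5),branch(5,n,5)). Substituting into the earlier bindings gives R := branch(branch(branch(branch(5,n,5),branch(5,n,5),branch(5,n,5)),5,a),branch(5,n,5),branch(5,n,5)), Z := branch(branch(branch(branch(5,n,5),branch(5,n,5),branch(5,n,5)),5,a),branch(5,n,5),branch(5,n,5)).
MGU = { Y1 -> branch(5,n,5), R -> branch(branch(branch(branch(5,n,5),branch(5,n,5),branch(5,n,5)),5,a),branch(5,n,5),branch(5,n,5)), Z -> branch(branch(branch(branch(5,n,5),branch(5,n,5),branch(5,n,5)),5,a),branch(5,n,5),branch(5,n,5)), L -> branch(branch(5,n,5),branch(5,n,5),branch(5,n,5)) }, so Z -> branch(branch(branch(branch(5,n,5),branch(5,n,5),branch(5,n,5)),5,a),branch(5,n,5),branch(5,n,5)).

branch(branch(branch(branch(5,n,5),branch(5,n,5),branch(5,n,5)),5,a),branch(5,n,5),branch(5,n,5))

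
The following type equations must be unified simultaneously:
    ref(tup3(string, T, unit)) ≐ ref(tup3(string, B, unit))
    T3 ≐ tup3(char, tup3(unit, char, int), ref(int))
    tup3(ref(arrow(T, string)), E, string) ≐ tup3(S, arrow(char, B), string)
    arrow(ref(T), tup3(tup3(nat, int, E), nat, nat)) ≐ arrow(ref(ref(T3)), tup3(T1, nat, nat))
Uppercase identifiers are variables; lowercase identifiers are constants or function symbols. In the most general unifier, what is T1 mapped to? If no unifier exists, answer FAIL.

tup3(nat, int, arrow(char, ref(tup3(char, tup3(unit, char, int), ref(int)))))

Decompose ref/1: tup3(string, T, unit) ≐ tup3(string, B, unit).
Decompose tup3/3: string ≐ string,  T ≐ B,  unit ≐ unit.
Delete trivial equation string ≐ string.
Bind T := B; substituting into the 2 remaining equations that mention T gives: tup3(ref(arrow(B, string)), E, string) ≐ tup3(S, arrow(char, B), string),  arrow(ref(B), tup3(tup3(nat, int, E), nat, nat)) ≐ arrow(ref(ref(T3)), tup3(T1, nat, nat)).
Delete trivial equation unit ≐ unit.
Bind T3 := tup3(char, tup3(unit, char, int), ref(int)); substituting into the one remaining equation that mentions T3 gives: arrow(ref(B), tup3(tup3(nat, int, E), nat, nat)) ≐ arrow(ref(ref(tup3(char, tup3(unit, char, int), ref(int)))), tup3(T1, nat, nat)).
Decompose tup3/3: ref(arrow(B, string)) ≐ S,  E ≐ arrow(char, B),  string ≐ string.
Bind S := ref(arrow(B, string)); no other remaining equation mentions S.
Bind E := arrow(char, B); substituting into the one remaining equation that mentions E gives: arrow(ref(B), tup3(tup3(nat, int, arrow(char, B)), nat, nat)) ≐ arrow(ref(ref(tup3(char, tup3(unit, char, int), ref(int)))), tup3(T1, nat, nat)).
Delete trivial equation string ≐ string.
Decompose arrow/2: ref(B) ≐ ref(ref(tup3(char, tup3(unit, char, int), ref(int)))),  tup3(tup3(nat, int, arrow(char, B)), nat, nat) ≐ tup3(T1, nat, nat).
Decompose ref/1: B ≐ ref(tup3(char, tup3(unit, char, int), ref(int))).
Bind B := ref(tup3(char, tup3(unit, char, int), ref(int))); substituting into the remaining equation gives: tup3(tup3(nat, int, arrow(char, ref(tup3(char, tup3(unit, char, int), ref(int))))), nat, nat) ≐ tup3(T1, nat, nat). Substituting into the earlier bindings gives T := ref(tup3(char, tup3(unit, char, int), ref(int))), S := ref(arrow(ref(tup3(char, tup3(unit, char, int), ref(int))), string)), E := arrow(char, ref(tup3(char, tup3(unit, char, int), ref(int)))).
Decompose tup3/3: tup3(nat, int, arrow(char, ref(tup3(char, tup3(unit, char, int), ref(int))))) ≐ T1,  nat ≐ nat,  nat ≐ nat.
Bind T1 := tup3(nat, int, arrow(char, ref(tup3(char, tup3(unit, char, int), ref(int))))); no other remaining equation mentions T1.
Delete trivial equation nat ≐ nat.
Delete trivial equation nat ≐ nat.
MGU = { T -> ref(tup3(char, tup3(unit, char, int), ref(int))), T3 -> tup3(char, tup3(unit, char, int), ref(int)), S -> ref(arrow(ref(tup3(char, tup3(unit, char, int), ref(int))), string)), E -> arrow(char, ref(tup3(char, tup3(unit, char, int), ref(int)))), B -> ref(tup3(char, tup3(unit, char, int), ref(int))), T1 -> tup3(nat, int, arrow(char, ref(tup3(char, tup3(unit, char, int), ref(int))))) }, so T1 -> tup3(nat, int, arrow(char, ref(tup3(char, tup3(unit, char, int), ref(int))))).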